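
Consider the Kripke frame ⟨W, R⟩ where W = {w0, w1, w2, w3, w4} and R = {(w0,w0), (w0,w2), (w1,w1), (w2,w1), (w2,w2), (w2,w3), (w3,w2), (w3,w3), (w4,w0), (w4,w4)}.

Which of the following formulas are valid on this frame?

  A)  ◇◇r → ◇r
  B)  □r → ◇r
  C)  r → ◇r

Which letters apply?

R is reflexive: each world relates to itself.
R is not transitive: w0 R w2 and w2 R w1 but not w0 R w1.
R is serial: every world has an R-successor.
(A) ◇◇r → ◇r is the dual of axiom 4; it is valid on a frame exactly when R is transitive. R is not transitive, so not valid.
(B) □r → ◇r is axiom D, which corresponds to seriality. R is serial — valid.
(C) the dual of axiom T: valid iff R is reflexive. R is reflexive — valid.

B, C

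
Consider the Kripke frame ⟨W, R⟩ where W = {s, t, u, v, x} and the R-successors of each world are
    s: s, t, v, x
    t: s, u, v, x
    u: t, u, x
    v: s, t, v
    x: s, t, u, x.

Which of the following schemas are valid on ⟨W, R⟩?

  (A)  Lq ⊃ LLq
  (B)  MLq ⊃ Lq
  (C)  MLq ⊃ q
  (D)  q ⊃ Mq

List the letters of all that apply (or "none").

R is not reflexive: not t R t.
R is symmetric: every R-edge is matched by its reverse.
R is not transitive: s R t and t R u but not s R u.
R is not euclidean: s R v and s R x but not v R x.
(A) Lq ⊃ LLq (axiom 4) characterises the transitive frames. R is not transitive — not valid.
(B) MLq ⊃ Lq (the dual of axiom 5) characterises the euclidean frames. R is not euclidean — not valid.
(C) the dual of axiom B: valid iff R is symmetric. R is symmetric — valid.
(D) q ⊃ Mq is the dual of axiom T, which corresponds to reflexivity. R is not reflexive — not valid.

C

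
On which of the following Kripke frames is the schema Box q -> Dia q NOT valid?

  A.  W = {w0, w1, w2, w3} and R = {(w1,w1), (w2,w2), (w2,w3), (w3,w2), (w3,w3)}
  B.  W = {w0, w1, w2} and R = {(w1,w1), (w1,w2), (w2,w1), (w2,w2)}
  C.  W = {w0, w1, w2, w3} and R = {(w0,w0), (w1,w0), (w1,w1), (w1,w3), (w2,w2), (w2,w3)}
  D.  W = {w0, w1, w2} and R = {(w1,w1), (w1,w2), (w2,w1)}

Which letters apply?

A, B, C, D

The schema Box q -> Dia q is axiom D; it is valid on a frame iff R is serial.
(A) R is not serial (w0 has no R-successor), so the schema fails here.
(B) R is not serial (w0 has no R-successor), so the schema fails here.
(C) R is not serial (w3 has no R-successor), so the schema fails here.
(D) R is not serial (w0 has no R-successor), so the schema fails here.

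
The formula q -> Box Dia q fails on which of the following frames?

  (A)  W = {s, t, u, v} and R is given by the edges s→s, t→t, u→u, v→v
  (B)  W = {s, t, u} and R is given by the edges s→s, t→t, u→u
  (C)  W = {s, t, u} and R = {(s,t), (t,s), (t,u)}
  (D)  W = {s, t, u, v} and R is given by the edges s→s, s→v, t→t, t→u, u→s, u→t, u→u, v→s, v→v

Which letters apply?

C, D

The schema q -> Box Dia q is axiom B; it is valid on a frame iff R is symmetric.
(A) R is symmetric (every R-edge is matched by its reverse), so the schema is valid here.
(B) R is symmetric (every R-edge is matched by its reverse), so the schema is valid here.
(C) R is not symmetric (t R u but not u R t), so the schema fails here.
(D) R is not symmetric (u R s but not s R u), so the schema fails here.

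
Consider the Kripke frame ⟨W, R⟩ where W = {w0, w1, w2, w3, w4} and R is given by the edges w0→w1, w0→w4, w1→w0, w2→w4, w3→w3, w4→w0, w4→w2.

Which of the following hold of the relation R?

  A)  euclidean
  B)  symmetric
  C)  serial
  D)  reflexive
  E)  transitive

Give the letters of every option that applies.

(A) not euclidean: w0 R w1 and w0 R w4 but not w1 R w4.
(B) symmetric: every R-edge is matched by its reverse.
(C) serial: every world has an R-successor.
(D) not reflexive: not w0 R w0.
(E) not transitive: w0 R w1 and w1 R w0 but not w0 R w0.

B, C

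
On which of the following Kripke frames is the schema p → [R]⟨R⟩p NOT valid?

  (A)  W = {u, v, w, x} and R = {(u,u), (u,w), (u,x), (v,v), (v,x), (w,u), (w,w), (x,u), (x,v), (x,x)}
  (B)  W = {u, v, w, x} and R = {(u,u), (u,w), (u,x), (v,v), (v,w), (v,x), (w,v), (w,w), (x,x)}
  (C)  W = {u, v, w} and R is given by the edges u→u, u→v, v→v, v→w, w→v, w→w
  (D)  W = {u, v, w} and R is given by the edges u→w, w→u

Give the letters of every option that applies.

B, C

The schema p → [R]⟨R⟩p is axiom B; it is valid on a frame iff R is symmetric.
(A) R is symmetric (every R-edge is matched by its reverse), so the schema is valid here.
(B) R is not symmetric (u R w but not w R u), so the schema fails here.
(C) R is not symmetric (u R v but not v R u), so the schema fails here.
(D) R is symmetric (every R-edge is matched by its reverse), so the schema is valid here.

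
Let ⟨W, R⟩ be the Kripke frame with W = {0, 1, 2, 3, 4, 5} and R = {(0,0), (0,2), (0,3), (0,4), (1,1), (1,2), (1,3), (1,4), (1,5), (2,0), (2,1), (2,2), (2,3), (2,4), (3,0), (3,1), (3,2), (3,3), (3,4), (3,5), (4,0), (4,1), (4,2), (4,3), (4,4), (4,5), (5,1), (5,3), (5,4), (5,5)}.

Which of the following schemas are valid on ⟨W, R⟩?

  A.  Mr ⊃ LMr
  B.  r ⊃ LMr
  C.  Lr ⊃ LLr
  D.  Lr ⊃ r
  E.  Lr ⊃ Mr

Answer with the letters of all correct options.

R is reflexive: each world relates to itself.
R is symmetric: every R-edge is matched by its reverse.
R is not transitive: 0 R 2 and 2 R 1 but not 0 R 1.
R is not euclidean: 1 R 2 and 1 R 5 but not 2 R 5.
R is serial: every world has an R-successor.
(A) axiom 5: valid iff R is euclidean. R is not euclidean — not valid.
(B) r ⊃ LMr (axiom B) characterises the symmetric frames. R is symmetric — valid.
(C) Lr ⊃ LLr (axiom 4) characterises the transitive frames. R is not transitive — not valid.
(D) Lr ⊃ r is axiom T; it is valid on a frame exactly when R is reflexive. R is reflexive, so valid.
(E) Lr ⊃ Mr is axiom D; it is valid on a frame exactly when R is serial. R is serial, so valid.

B, D, E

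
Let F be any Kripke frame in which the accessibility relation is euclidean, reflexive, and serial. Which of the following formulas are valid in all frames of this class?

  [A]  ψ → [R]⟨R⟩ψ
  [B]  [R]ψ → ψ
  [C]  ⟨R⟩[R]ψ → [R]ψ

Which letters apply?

A relation that is euclidean, reflexive, and serial is also symmetric and transitive.
(A) ψ → [R]⟨R⟩ψ is axiom B; it is valid on a frame exactly when R is symmetric. Every such R is symmetric, so valid.
(B) [R]ψ → ψ is axiom T; it is valid on a frame exactly when R is reflexive. Every such R is reflexive, so valid.
(C) ⟨R⟩[R]ψ → [R]ψ (the dual of axiom 5) characterises the euclidean frames. Every such R is euclidean — valid.

A, B, C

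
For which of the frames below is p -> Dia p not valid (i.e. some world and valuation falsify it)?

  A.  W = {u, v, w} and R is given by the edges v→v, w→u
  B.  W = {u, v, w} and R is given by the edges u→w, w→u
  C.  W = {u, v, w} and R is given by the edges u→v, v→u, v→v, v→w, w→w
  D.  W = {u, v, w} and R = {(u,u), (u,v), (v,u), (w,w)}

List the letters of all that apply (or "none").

A, B, C, D

The schema p -> Dia p is the dual of axiom T; it is valid on a frame iff R is reflexive.
(A) R is not reflexive (not u R u), so the schema fails here.
(B) R is not reflexive (not u R u), so the schema fails here.
(C) R is not reflexive (not u R u), so the schema fails here.
(D) R is not reflexive (not v R v), so the schema fails here.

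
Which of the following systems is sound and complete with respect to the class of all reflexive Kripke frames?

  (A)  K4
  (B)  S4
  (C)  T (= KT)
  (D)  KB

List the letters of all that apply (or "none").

C

(A) K4 is determined by the class of transitive frames.
(B) S4 is determined by the class of reflexive and transitive frames.
(C) T (= KT) is determined by exactly this class.
(D) KB is determined by the class of symmetric frames.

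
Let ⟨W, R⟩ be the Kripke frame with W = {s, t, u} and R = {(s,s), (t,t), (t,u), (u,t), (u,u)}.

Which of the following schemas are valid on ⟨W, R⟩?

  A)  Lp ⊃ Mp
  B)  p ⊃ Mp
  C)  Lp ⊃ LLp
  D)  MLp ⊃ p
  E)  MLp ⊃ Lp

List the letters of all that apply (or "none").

R is reflexive: each world relates to itself.
R is symmetric: every R-edge is matched by its reverse.
R is transitive: R is closed under composition.
R is euclidean: any two R-successors of the same world are R-related.
R is serial: every world has an R-successor.
(A) axiom D: valid iff R is serial. R is serial — valid.
(B) p ⊃ Mp is the dual of axiom T, which corresponds to reflexivity. R is reflexive — valid.
(C) axiom 4: valid iff R is transitive. R is transitive — valid.
(D) MLp ⊃ p (the dual of axiom B) characterises the symmetric frames. R is symmetric — valid.
(E) the dual of axiom 5: valid iff R is euclidean. R is euclidean — valid.

A, B, C, D, E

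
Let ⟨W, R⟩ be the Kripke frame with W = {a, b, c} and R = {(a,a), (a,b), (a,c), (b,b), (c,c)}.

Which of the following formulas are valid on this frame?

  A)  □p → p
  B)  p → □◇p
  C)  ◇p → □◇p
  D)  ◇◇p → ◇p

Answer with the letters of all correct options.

A, D

R is reflexive: each world relates to itself.
R is not symmetric: a R b but not b R a.
R is transitive: R is closed under composition.
R is not euclidean: a R b and a R a but not b R a.
(A) axiom T: valid iff R is reflexive. R is reflexive — valid.
(B) axiom B: valid iff R is symmetric. R is not symmetric — not valid.
(C) ◇p → □◇p is axiom 5; it is valid on a frame exactly when R is euclidean. R is not euclidean, so not valid.
(D) ◇◇p → ◇p is the dual of axiom 4, which corresponds to transitivity. R is transitive — valid.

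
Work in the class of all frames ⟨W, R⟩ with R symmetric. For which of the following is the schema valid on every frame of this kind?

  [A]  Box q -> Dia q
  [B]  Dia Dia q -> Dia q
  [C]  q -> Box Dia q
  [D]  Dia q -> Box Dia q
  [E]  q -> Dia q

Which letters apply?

C

(A) Box q -> Dia q is axiom D; it is valid on a frame exactly when R is serial. Such an R need not be serial, so not valid.
(B) the dual of axiom 4: valid iff R is transitive. Such an R need not be transitive — not valid.
(C) q -> Box Dia q is axiom B; it is valid on a frame exactly when R is symmetric. Every such R is symmetric, so valid.
(D) Dia q -> Box Dia q (axiom 5) characterises the euclidean frames. Such an R need not be euclidean — not valid.
(E) q -> Dia q is the dual of axiom T, which corresponds to reflexivity. Such an R need not be reflexive — not valid.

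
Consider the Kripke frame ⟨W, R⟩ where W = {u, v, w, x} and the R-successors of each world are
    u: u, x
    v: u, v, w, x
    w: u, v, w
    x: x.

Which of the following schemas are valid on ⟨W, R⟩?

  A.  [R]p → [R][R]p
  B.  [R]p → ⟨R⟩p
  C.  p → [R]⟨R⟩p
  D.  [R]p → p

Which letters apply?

B, D

R is reflexive: each world relates to itself.
R is not symmetric: u R x but not x R u.
R is not transitive: w R u and u R x but not w R x.
R is serial: every world has an R-successor.
(A) axiom 4: valid iff R is transitive. R is not transitive — not valid.
(B) [R]p → ⟨R⟩p is axiom D; it is valid on a frame exactly when R is serial. R is serial, so valid.
(C) p → [R]⟨R⟩p is axiom B, which corresponds to symmetry. R is not symmetric — not valid.
(D) [R]p → p (axiom T) characterises the reflexive frames. R is reflexive — valid.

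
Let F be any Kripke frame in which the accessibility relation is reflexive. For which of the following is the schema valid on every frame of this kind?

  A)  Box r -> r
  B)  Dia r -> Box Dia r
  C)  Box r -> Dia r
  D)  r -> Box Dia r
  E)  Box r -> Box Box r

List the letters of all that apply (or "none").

A, C

A reflexive relation is serial.
(A) Box r -> r is axiom T; it is valid on a frame exactly when R is reflexive. Every such R is reflexive, so valid.
(B) axiom 5: valid iff R is euclidean. Such an R need not be euclidean — not valid.
(C) Box r -> Dia r (axiom D) characterises the serial frames. Every such R is serial — valid.
(D) r -> Box Dia r (axiom B) characterises the symmetric frames. Such an R need not be symmetric — not valid.
(E) Box r -> Box Box r is axiom 4, which corresponds to transitivity. Such an R need not be transitive — not valid.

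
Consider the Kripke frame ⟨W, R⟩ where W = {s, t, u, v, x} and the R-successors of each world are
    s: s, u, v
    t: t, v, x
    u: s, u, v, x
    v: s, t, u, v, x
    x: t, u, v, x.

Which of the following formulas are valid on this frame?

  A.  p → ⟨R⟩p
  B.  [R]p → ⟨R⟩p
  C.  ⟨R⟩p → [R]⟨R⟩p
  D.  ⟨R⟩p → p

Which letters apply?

A, B

R is reflexive: each world relates to itself.
R is not euclidean: u R s and u R x but not s R x.
R is serial: every world has an R-successor.
R is not a subset of the identity: s R u with s ≠ u.
(A) p → ⟨R⟩p is the dual of axiom T, which corresponds to reflexivity. R is reflexive — valid.
(B) [R]p → ⟨R⟩p is axiom D, which corresponds to seriality. R is serial — valid.
(C) axiom 5: valid iff R is euclidean. R is not euclidean — not valid.
(D) ⟨R⟩p → p is the converse of T; it holds exactly when R ⊆ identity. Here R ⊄ identity — not valid.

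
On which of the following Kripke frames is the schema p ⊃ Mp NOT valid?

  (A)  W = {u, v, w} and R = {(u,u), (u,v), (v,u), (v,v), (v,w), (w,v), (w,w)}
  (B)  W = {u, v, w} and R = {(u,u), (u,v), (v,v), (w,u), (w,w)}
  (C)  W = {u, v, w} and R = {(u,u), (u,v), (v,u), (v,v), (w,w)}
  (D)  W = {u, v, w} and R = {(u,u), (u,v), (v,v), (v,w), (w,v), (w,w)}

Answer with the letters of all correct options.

none

The schema p ⊃ Mp is the dual of axiom T; it is valid on a frame iff R is reflexive.
(A) R is reflexive (each world relates to itself), so the schema is valid here.
(B) R is reflexive (each world relates to itself), so the schema is valid here.
(C) R is reflexive (each world relates to itself), so the schema is valid here.
(D) R is reflexive (each world relates to itself), so the schema is valid here.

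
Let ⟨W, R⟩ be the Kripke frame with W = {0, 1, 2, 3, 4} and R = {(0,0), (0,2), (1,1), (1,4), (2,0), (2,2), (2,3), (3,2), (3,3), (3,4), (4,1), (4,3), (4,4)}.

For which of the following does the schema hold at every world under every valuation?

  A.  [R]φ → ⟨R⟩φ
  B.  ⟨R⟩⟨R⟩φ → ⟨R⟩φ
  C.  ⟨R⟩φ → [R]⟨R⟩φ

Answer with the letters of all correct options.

A

R is not transitive: 0 R 2 and 2 R 3 but not 0 R 3.
R is not euclidean: 2 R 0 and 2 R 3 but not 0 R 3.
R is serial: every world has an R-successor.
(A) [R]φ → ⟨R⟩φ is axiom D; it is valid on a frame exactly when R is serial. R is serial, so valid.
(B) ⟨R⟩⟨R⟩φ → ⟨R⟩φ (the dual of axiom 4) characterises the transitive frames. R is not transitive — not valid.
(C) ⟨R⟩φ → [R]⟨R⟩φ is axiom 5; it is valid on a frame exactly when R is euclidean. R is not euclidean, so not valid.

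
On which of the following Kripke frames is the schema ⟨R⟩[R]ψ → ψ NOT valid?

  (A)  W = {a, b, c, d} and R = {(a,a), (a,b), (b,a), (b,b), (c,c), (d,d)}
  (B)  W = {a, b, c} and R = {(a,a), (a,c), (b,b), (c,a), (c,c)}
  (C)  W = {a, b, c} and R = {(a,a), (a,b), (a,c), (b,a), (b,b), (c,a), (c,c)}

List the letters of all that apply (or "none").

The schema ⟨R⟩[R]ψ → ψ is the dual of axiom B; it is valid on a frame iff R is symmetric.
(A) R is symmetric (every R-edge is matched by its reverse), so the schema is valid here.
(B) R is symmetric (every R-edge is matched by its reverse), so the schema is valid here.
(C) R is symmetric (every R-edge is matched by its reverse), so the schema is valid here.

none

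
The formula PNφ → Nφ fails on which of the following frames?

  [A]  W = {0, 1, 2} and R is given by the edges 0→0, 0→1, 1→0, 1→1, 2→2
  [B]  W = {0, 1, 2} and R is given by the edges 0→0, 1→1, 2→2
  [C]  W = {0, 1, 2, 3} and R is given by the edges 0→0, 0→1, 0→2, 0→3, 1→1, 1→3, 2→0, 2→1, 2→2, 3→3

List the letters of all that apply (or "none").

C

The schema PNφ → Nφ is the dual of axiom 5; it is valid on a frame iff R is euclidean.
(A) R is euclidean (any two R-successors of the same world are R-related), so the schema is valid here.
(B) R is euclidean (any two R-successors of the same world are R-related), so the schema is valid here.
(C) R is not euclidean (0 R 1 and 0 R 0 but not 1 R 0), so the schema fails here.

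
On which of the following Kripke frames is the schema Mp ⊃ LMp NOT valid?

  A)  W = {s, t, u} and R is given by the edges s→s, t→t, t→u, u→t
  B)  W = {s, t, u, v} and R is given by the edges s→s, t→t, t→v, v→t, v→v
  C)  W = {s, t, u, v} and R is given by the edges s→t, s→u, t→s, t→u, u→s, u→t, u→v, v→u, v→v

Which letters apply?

A, C

The schema Mp ⊃ LMp is axiom 5; it is valid on a frame iff R is euclidean.
(A) R is not euclidean (t R u and t R u but not u R u), so the schema fails here.
(B) R is euclidean (any two R-successors of the same world are R-related), so the schema is valid here.
(C) R is not euclidean (u R s and u R v but not s R v), so the schema fails here.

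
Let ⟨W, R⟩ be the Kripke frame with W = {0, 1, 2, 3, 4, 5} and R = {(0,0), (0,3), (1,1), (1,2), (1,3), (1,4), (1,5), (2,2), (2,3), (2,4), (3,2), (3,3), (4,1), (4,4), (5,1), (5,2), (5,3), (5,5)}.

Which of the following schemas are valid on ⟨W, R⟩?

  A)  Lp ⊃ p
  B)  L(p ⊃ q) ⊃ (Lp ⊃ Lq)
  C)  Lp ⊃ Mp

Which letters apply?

R is reflexive: each world relates to itself.
R is serial: every world has an R-successor.
(A) Lp ⊃ p (axiom T) characterises the reflexive frames. R is reflexive — valid.
(B) L(p ⊃ q) ⊃ (Lp ⊃ Lq) is axiom K, valid on every Kripke frame — valid.
(C) Lp ⊃ Mp is axiom D; it is valid on a frame exactly when R is serial. R is serial, so valid.

A, B, C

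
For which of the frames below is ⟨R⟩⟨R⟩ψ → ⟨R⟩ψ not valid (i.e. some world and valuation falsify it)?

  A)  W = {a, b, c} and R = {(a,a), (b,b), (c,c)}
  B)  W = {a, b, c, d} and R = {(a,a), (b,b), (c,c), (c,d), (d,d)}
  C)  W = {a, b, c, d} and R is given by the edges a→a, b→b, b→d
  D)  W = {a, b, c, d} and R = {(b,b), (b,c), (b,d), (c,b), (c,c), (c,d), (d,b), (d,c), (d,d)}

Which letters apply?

The schema ⟨R⟩⟨R⟩ψ → ⟨R⟩ψ is the dual of axiom 4; it is valid on a frame iff R is transitive.
(A) R is transitive (R is closed under composition), so the schema is valid here.
(B) R is transitive (R is closed under composition), so the schema is valid here.
(C) R is transitive (R is closed under composition), so the schema is valid here.
(D) R is transitive (R is closed under composition), so the schema is valid here.

none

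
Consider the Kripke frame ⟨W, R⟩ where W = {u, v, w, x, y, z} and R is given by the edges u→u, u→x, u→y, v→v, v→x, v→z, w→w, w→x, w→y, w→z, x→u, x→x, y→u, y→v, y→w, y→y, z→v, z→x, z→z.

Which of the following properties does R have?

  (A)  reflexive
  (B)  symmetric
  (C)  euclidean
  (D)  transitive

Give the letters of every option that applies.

(A) reflexive: each world relates to itself.
(B) not symmetric: v R x but not x R v.
(C) not euclidean: u R x and u R y but not x R y.
(D) not transitive: u R y and y R v but not u R v.

A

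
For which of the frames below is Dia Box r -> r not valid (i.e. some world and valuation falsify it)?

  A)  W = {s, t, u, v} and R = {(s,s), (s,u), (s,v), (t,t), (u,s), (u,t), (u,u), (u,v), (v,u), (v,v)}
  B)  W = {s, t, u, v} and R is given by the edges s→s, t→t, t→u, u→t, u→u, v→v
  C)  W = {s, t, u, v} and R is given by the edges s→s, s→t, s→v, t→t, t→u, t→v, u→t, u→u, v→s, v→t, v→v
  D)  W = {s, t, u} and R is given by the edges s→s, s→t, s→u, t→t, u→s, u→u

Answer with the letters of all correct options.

The schema Dia Box r -> r is the dual of axiom B; it is valid on a frame iff R is symmetric.
(A) R is not symmetric (s R v but not v R s), so the schema fails here.
(B) R is symmetric (every R-edge is matched by its reverse), so the schema is valid here.
(C) R is not symmetric (s R t but not t R s), so the schema fails here.
(D) R is not symmetric (s R t but not t R s), so the schema fails here.

A, C, D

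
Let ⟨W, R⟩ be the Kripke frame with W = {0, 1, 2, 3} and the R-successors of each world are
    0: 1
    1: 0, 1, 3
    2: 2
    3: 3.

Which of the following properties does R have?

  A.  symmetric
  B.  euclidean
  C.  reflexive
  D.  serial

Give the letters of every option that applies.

D

(A) not symmetric: 1 R 3 but not 3 R 1.
(B) not euclidean: 1 R 0 and 1 R 3 but not 0 R 3.
(C) not reflexive: not 0 R 0.
(D) serial: every world has an R-successor.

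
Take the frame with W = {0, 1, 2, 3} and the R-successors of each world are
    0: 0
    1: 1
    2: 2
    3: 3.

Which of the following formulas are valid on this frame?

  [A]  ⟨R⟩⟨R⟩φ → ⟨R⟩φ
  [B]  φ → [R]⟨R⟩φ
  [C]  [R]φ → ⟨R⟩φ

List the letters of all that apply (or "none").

A, B, C

R is symmetric: every R-edge is matched by its reverse.
R is transitive: R is closed under composition.
R is serial: every world has an R-successor.
(A) ⟨R⟩⟨R⟩φ → ⟨R⟩φ is the dual of axiom 4, which corresponds to transitivity. R is transitive — valid.
(B) φ → [R]⟨R⟩φ (axiom B) characterises the symmetric frames. R is symmetric — valid.
(C) [R]φ → ⟨R⟩φ is axiom D, which corresponds to seriality. R is serial — valid.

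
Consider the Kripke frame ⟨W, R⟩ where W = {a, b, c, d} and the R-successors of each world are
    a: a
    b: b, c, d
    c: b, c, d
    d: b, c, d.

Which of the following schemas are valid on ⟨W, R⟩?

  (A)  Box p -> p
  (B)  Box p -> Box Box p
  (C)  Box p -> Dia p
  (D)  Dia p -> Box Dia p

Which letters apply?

A, B, C, D

R is reflexive: each world relates to itself.
R is transitive: R is closed under composition.
R is euclidean: any two R-successors of the same world are R-related.
R is serial: every world has an R-successor.
(A) Box p -> p (axiom T) characterises the reflexive frames. R is reflexive — valid.
(B) Box p -> Box Box p is axiom 4; it is valid on a frame exactly when R is transitive. R is transitive, so valid.
(C) Box p -> Dia p (axiom D) characterises the serial frames. R is serial — valid.
(D) Dia p -> Box Dia p is axiom 5; it is valid on a frame exactly when R is euclidean. R is euclidean, so valid.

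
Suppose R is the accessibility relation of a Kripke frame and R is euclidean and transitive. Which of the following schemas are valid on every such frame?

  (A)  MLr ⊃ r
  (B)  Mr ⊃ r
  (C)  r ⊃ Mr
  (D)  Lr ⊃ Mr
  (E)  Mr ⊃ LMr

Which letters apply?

(A) MLr ⊃ r is the dual of axiom B; it is valid on a frame exactly when R is symmetric. Such an R need not be symmetric, so not valid.
(B) Mr ⊃ r (the converse of T) corresponds to R being a subset of the identity. Such an R need not be a subset of the identity, so not valid.
(C) r ⊃ Mr is the dual of axiom T; it is valid on a frame exactly when R is reflexive. Such an R need not be reflexive, so not valid.
(D) Lr ⊃ Mr is axiom D, which corresponds to seriality. Such an R need not be serial — not valid.
(E) Mr ⊃ LMr is axiom 5; it is valid on a frame exactly when R is euclidean. Every such R is euclidean, so valid.

E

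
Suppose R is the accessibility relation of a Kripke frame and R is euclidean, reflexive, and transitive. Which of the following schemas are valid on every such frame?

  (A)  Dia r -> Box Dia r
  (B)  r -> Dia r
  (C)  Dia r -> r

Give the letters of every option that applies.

A relation that is euclidean, reflexive, and transitive is also serial and symmetric.
(A) axiom 5: valid iff R is euclidean. Every such R is euclidean — valid.
(B) r -> Dia r is the dual of axiom T; it is valid on a frame exactly when R is reflexive. Every such R is reflexive, so valid.
(C) Dia r -> r (the converse of T) corresponds to R being a subset of the identity. Such an R need not be a subset of the identity, so not valid.

A, B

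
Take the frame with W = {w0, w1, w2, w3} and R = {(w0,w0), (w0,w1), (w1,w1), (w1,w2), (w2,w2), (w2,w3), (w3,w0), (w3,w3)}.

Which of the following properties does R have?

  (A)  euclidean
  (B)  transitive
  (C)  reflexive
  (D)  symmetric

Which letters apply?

(A) not euclidean: w0 R w1 and w0 R w0 but not w1 R w0.
(B) not transitive: w0 R w1 and w1 R w2 but not w0 R w2.
(C) reflexive: each world relates to itself.
(D) not symmetric: w0 R w1 but not w1 R w0.

C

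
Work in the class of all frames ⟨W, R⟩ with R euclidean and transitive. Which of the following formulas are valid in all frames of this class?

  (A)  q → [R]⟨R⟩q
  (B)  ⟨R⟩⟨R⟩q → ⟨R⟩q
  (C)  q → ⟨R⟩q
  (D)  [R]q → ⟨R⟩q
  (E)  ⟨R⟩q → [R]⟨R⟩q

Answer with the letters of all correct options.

(A) axiom B: valid iff R is symmetric. Such an R need not be symmetric — not valid.
(B) ⟨R⟩⟨R⟩q → ⟨R⟩q is the dual of axiom 4; it is valid on a frame exactly when R is transitive. Every such R is transitive, so valid.
(C) q → ⟨R⟩q (the dual of axiom T) characterises the reflexive frames. Such an R need not be reflexive — not valid.
(D) [R]q → ⟨R⟩q (axiom D) characterises the serial frames. Such an R need not be serial — not valid.
(E) axiom 5: valid iff R is euclidean. Every such R is euclidean — valid.

B, E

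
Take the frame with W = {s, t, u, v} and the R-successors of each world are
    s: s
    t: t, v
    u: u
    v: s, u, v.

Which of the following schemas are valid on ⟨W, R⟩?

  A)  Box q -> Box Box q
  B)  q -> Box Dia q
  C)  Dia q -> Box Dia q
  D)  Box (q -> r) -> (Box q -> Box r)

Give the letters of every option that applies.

D

R is not symmetric: t R v but not v R t.
R is not transitive: t R v and v R s but not t R s.
R is not euclidean: t R v and t R t but not v R t.
(A) axiom 4: valid iff R is transitive. R is not transitive — not valid.
(B) q -> Box Dia q (axiom B) characterises the symmetric frames. R is not symmetric — not valid.
(C) Dia q -> Box Dia q is axiom 5; it is valid on a frame exactly when R is euclidean. R is not euclidean, so not valid.
(D) this is just K, valid on every normal frame.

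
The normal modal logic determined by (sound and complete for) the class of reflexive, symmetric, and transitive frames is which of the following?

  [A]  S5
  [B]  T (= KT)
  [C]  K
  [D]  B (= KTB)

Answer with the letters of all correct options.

(A) S5 is determined by exactly this class.
(B) T (= KT) is determined by the class of reflexive frames.
(C) K is determined by the class of arbitrary frames.
(D) B (= KTB) is determined by the class of reflexive and symmetric frames.

A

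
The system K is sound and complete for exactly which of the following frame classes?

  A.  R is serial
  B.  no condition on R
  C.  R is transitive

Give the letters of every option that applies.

(A) this class determines D, not K.
(B) K is sound and complete for exactly this class.
(C) this class determines K4, not K.

B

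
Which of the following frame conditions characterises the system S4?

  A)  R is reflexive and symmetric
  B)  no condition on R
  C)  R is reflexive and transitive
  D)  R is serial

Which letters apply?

(A) this class determines B (= KTB), not S4.
(B) this class determines K, not S4.
(C) S4 is sound and complete for exactly this class.
(D) this class determines D, not S4.

C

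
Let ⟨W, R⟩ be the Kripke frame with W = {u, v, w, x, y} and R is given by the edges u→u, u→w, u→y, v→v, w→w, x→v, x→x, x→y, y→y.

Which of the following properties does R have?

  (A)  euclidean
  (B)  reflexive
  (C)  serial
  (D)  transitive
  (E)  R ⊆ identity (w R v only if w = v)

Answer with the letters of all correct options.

(A) not euclidean: u R w and u R u but not w R u.
(B) reflexive: each world relates to itself.
(C) serial: every world has an R-successor.
(D) transitive: R is closed under composition.
(E) not ⊆ identity: u R w with u ≠ w.

B, C, D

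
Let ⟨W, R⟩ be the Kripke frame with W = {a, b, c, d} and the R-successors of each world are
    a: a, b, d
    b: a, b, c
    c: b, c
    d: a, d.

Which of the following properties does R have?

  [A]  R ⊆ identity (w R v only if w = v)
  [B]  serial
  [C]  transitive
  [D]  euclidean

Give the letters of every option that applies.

B

(A) not ⊆ identity: a R b with a ≠ b.
(B) serial: every world has an R-successor.
(C) not transitive: a R b and b R c but not a R c.
(D) not euclidean: a R b and a R d but not b R d.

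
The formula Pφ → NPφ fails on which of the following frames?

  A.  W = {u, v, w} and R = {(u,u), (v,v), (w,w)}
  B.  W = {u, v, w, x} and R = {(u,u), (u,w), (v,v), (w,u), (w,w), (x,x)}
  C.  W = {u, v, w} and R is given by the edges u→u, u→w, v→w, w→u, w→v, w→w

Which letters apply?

The schema Pφ → NPφ is axiom 5; it is valid on a frame iff R is euclidean.
(A) R is euclidean (any two R-successors of the same world are R-related), so the schema is valid here.
(B) R is euclidean (any two R-successors of the same world are R-related), so the schema is valid here.
(C) R is not euclidean (w R u and w R v but not u R v), so the schema fails here.

C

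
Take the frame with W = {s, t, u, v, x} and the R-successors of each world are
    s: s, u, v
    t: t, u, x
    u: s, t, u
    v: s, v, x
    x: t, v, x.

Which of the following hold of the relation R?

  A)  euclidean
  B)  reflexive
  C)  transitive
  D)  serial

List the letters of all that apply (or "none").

B, D

(A) not euclidean: s R u and s R v but not u R v.
(B) reflexive: each world relates to itself.
(C) not transitive: s R u and u R t but not s R t.
(D) serial: every world has an R-successor.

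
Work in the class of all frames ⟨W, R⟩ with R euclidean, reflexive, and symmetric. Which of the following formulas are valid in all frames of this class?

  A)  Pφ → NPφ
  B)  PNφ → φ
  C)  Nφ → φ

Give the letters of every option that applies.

A relation that is euclidean, reflexive, and symmetric is also serial and transitive.
(A) Pφ → NPφ is axiom 5; it is valid on a frame exactly when R is euclidean. Every such R is euclidean, so valid.
(B) PNφ → φ (the dual of axiom B) characterises the symmetric frames. Every such R is symmetric — valid.
(C) Nφ → φ is axiom T, which corresponds to reflexivity. Every such R is reflexive — valid.

A, B, C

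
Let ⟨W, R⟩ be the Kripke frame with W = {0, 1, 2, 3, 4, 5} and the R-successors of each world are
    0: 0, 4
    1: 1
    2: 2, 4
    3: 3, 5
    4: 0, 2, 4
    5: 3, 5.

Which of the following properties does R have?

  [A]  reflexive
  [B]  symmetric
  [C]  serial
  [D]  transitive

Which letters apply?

A, B, C

(A) reflexive: each world relates to itself.
(B) symmetric: every R-edge is matched by its reverse.
(C) serial: every world has an R-successor.
(D) not transitive: 0 R 4 and 4 R 2 but not 0 R 2.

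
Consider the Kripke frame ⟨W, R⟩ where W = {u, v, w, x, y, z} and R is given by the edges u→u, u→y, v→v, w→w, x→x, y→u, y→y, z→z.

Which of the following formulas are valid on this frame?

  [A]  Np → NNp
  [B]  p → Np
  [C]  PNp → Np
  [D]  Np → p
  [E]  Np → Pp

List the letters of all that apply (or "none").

A, C, D, E

R is reflexive: each world relates to itself.
R is transitive: R is closed under composition.
R is euclidean: any two R-successors of the same world are R-related.
R is serial: every world has an R-successor.
R is not a subset of the identity: u R y with u ≠ y.
(A) axiom 4: valid iff R is transitive. R is transitive — valid.
(B) p → Np is equivalent to ◇p→p; it holds exactly when R ⊆ identity. Here R ⊄ identity — not valid.
(C) the dual of axiom 5: valid iff R is euclidean. R is euclidean — valid.
(D) Np → p is axiom T, which corresponds to reflexivity. R is reflexive — valid.
(E) axiom D: valid iff R is serial. R is serial — valid.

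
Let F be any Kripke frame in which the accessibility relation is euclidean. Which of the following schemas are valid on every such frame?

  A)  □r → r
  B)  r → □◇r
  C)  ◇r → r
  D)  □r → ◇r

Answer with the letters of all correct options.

(A) axiom T: valid iff R is reflexive. Such an R need not be reflexive — not valid.
(B) r → □◇r is axiom B, which corresponds to symmetry. Such an R need not be symmetric — not valid.
(C) ◇r → r is valid only on frames where every R-edge is a self-loop. Such an R need not be a subset of the identity — not valid.
(D) □r → ◇r (axiom D) characterises the serial frames. Such an R need not be serial — not valid.

none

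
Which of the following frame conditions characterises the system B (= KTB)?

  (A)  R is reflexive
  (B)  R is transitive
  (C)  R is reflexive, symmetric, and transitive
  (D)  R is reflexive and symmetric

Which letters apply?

D

(A) this class determines T (= KT), not B (= KTB).
(B) this class determines K4, not B (= KTB).
(C) this class determines S5, not B (= KTB).
(D) B (= KTB) is sound and complete for exactly this class.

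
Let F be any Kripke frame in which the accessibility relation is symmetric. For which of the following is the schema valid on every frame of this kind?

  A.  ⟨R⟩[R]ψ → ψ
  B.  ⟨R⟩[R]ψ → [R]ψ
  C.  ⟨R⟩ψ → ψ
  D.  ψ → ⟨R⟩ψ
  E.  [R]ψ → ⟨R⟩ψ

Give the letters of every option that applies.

A

(A) ⟨R⟩[R]ψ → ψ (the dual of axiom B) characterises the symmetric frames. Every such R is symmetric — valid.
(B) ⟨R⟩[R]ψ → [R]ψ is the dual of axiom 5, which corresponds to the euclidean property. Such an R need not be euclidean — not valid.
(C) ⟨R⟩ψ → ψ is valid only on frames where every R-edge is a self-loop. Such an R need not be a subset of the identity — not valid.
(D) the dual of axiom T: valid iff R is reflexive. Such an R need not be reflexive — not valid.
(E) [R]ψ → ⟨R⟩ψ (axiom D) characterises the serial frames. Such an R need not be serial — not valid.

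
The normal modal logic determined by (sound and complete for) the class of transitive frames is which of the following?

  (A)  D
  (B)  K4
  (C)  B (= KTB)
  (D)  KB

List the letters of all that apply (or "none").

B

(A) D is determined by the class of serial frames.
(B) K4 is determined by exactly this class.
(C) B (= KTB) is determined by the class of reflexive and symmetric frames.
(D) KB is determined by the class of symmetric frames.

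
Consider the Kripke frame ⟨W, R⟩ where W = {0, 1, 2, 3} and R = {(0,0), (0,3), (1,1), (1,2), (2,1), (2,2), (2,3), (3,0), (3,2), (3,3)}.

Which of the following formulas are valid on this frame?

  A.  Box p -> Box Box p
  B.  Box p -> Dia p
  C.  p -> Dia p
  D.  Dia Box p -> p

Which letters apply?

R is reflexive: each world relates to itself.
R is symmetric: every R-edge is matched by its reverse.
R is not transitive: 0 R 3 and 3 R 2 but not 0 R 2.
R is serial: every world has an R-successor.
(A) axiom 4: valid iff R is transitive. R is not transitive — not valid.
(B) Box p -> Dia p is axiom D; it is valid on a frame exactly when R is serial. R is serial, so valid.
(C) p -> Dia p (the dual of axiom T) characterises the reflexive frames. R is reflexive — valid.
(D) the dual of axiom B: valid iff R is symmetric. R is symmetric — valid.

B, C, D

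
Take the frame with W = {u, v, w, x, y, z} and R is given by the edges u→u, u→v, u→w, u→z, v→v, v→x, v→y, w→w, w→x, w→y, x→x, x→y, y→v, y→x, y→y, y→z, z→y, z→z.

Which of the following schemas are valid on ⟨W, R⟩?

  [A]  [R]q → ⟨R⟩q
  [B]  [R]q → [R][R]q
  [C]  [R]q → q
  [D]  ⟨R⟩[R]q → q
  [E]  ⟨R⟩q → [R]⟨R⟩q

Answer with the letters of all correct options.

R is reflexive: each world relates to itself.
R is not symmetric: u R v but not v R u.
R is not transitive: u R v and v R x but not u R x.
R is not euclidean: u R v and u R u but not v R u.
R is serial: every world has an R-successor.
(A) [R]q → ⟨R⟩q is axiom D, which corresponds to seriality. R is serial — valid.
(B) [R]q → [R][R]q (axiom 4) characterises the transitive frames. R is not transitive — not valid.
(C) axiom T: valid iff R is reflexive. R is reflexive — valid.
(D) ⟨R⟩[R]q → q is the dual of axiom B, which corresponds to symmetry. R is not symmetric — not valid.
(E) ⟨R⟩q → [R]⟨R⟩q is axiom 5; it is valid on a frame exactly when R is euclidean. R is not euclidean, so not valid.

A, C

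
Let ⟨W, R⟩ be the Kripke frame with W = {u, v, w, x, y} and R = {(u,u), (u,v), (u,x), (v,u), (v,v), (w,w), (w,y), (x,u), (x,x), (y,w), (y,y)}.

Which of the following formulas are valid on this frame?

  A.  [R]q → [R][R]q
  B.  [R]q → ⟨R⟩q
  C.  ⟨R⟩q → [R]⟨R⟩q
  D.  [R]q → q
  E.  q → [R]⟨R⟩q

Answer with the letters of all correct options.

R is reflexive: each world relates to itself.
R is symmetric: every R-edge is matched by its reverse.
R is not transitive: v R u and u R x but not v R x.
R is not euclidean: u R v and u R x but not v R x.
R is serial: every world has an R-successor.
(A) [R]q → [R][R]q is axiom 4, which corresponds to transitivity. R is not transitive — not valid.
(B) [R]q → ⟨R⟩q is axiom D, which corresponds to seriality. R is serial — valid.
(C) axiom 5: valid iff R is euclidean. R is not euclidean — not valid.
(D) [R]q → q (axiom T) characterises the reflexive frames. R is reflexive — valid.
(E) q → [R]⟨R⟩q is axiom B; it is valid on a frame exactly when R is symmetric. R is symmetric, so valid.

B, D, E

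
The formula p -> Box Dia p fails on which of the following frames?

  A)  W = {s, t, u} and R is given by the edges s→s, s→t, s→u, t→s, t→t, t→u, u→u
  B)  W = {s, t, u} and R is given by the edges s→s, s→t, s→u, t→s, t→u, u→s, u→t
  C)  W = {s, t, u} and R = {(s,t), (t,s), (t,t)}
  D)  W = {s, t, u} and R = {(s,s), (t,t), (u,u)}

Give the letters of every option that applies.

A

The schema p -> Box Dia p is axiom B; it is valid on a frame iff R is symmetric.
(A) R is not symmetric (s R u but not u R s), so the schema fails here.
(B) R is symmetric (every R-edge is matched by its reverse), so the schema is valid here.
(C) R is symmetric (every R-edge is matched by its reverse), so the schema is valid here.
(D) R is symmetric (every R-edge is matched by its reverse), so the schema is valid here.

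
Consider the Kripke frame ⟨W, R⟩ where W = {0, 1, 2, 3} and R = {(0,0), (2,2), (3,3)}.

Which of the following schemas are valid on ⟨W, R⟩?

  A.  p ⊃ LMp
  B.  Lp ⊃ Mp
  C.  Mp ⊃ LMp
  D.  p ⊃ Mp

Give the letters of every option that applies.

R is not reflexive: not 1 R 1.
R is symmetric: every R-edge is matched by its reverse.
R is euclidean: any two R-successors of the same world are R-related.
R is not serial: 1 has no R-successor.
(A) axiom B: valid iff R is symmetric. R is symmetric — valid.
(B) axiom D: valid iff R is serial. R is not serial — not valid.
(C) axiom 5: valid iff R is euclidean. R is euclidean — valid.
(D) p ⊃ Mp (the dual of axiom T) characterises the reflexive frames. R is not reflexive — not valid.

A, C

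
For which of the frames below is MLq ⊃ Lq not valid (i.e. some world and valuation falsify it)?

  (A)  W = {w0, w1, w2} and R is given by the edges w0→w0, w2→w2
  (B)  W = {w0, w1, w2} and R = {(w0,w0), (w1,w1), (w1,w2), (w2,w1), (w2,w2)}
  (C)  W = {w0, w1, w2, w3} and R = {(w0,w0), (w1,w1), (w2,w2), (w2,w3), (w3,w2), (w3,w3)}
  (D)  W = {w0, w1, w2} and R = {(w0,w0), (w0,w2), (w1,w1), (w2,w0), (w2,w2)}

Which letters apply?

The schema MLq ⊃ Lq is the dual of axiom 5; it is valid on a frame iff R is euclidean.
(A) R is euclidean (any two R-successors of the same world are R-related), so the schema is valid here.
(B) R is euclidean (any two R-successors of the same world are R-related), so the schema is valid here.
(C) R is euclidean (any two R-successors of the same world are R-related), so the schema is valid here.
(D) R is euclidean (any two R-successors of the same world are R-related), so the schema is valid here.

none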